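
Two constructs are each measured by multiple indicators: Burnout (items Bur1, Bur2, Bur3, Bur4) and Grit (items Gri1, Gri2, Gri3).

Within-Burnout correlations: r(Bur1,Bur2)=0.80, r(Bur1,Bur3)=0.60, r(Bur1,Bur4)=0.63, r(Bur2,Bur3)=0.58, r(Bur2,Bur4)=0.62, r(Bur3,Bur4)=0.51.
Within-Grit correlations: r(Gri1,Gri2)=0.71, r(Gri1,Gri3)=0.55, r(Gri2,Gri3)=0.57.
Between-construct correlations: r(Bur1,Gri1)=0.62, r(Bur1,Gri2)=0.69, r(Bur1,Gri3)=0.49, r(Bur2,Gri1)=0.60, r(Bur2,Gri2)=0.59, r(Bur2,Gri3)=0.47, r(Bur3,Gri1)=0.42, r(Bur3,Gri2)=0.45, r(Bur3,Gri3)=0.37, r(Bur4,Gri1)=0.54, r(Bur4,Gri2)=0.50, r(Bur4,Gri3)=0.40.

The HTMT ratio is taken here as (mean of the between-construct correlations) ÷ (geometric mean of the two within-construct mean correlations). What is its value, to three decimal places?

0.830

Mean heterotrait r = 6.14/12 = 0.5117.
Mean within-Bur = 3.74/6 = 0.6233; mean within-Gri = 1.83/3 = 0.6100.
Geometric mean = √(0.6233 × 0.6100) = 0.6166.
HTMT = 0.5117 / 0.6166 = 0.830.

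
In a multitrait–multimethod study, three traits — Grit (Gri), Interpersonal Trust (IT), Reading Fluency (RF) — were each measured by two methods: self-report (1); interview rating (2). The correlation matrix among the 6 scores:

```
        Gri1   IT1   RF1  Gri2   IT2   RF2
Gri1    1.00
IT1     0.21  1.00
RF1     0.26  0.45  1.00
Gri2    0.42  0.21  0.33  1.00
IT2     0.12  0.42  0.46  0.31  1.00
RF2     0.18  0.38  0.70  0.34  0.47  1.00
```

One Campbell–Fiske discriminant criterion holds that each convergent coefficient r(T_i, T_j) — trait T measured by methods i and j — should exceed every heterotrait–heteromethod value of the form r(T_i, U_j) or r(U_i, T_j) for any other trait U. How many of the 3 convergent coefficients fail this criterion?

1

Convergent coefficients and their comparison sets:
Gri (methods 1·2): 0.42 vs {0.12, 0.21, 0.18, 0.33} → pass.
IT (methods 1·2): 0.42 vs {0.21, 0.12, 0.38, 0.46} → fail.
RF (methods 1·2): 0.70 vs {0.33, 0.18, 0.46, 0.38} → pass.
1 of 3 fail.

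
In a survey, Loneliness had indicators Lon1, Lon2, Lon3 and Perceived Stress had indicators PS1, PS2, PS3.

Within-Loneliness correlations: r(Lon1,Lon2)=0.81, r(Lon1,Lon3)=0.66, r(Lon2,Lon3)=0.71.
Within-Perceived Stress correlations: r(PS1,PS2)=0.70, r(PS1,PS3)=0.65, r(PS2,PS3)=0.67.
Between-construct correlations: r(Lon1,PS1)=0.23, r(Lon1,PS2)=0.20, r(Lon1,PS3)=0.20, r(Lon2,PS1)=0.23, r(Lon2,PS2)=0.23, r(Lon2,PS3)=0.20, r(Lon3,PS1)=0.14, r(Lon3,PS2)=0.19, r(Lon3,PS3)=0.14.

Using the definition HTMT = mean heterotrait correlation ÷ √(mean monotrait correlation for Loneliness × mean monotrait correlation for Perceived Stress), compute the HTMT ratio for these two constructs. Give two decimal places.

0.28

Between-construct mean = 1.76/9 = 0.1956.
Mean within-Lon = 2.18/3 = 0.7267; mean within-PS = 2.02/3 = 0.6733.
Geometric mean = √(0.7267 × 0.6733) = 0.6995.
HTMT = 0.1956 / 0.6995 = 0.28.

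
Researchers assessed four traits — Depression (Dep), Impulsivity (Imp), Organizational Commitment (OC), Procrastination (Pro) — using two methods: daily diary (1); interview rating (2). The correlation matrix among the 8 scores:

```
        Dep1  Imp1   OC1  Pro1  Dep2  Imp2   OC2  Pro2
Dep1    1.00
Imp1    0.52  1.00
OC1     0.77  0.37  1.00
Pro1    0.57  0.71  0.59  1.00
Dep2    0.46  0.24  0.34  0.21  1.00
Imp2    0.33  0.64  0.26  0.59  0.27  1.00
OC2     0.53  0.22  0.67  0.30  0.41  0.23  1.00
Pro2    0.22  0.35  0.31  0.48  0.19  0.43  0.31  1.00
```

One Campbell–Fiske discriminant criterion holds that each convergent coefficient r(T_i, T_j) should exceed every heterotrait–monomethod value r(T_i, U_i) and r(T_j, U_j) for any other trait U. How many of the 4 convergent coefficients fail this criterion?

Convergent coefficients and their comparison sets:
Dep (methods 1·2): 0.46 vs {0.52, 0.27, 0.77, 0.41, 0.57, 0.19} → fail.
Imp (methods 1·2): 0.64 vs {0.52, 0.27, 0.37, 0.23, 0.71, 0.43} → fail.
OC (methods 1·2): 0.67 vs {0.77, 0.41, 0.37, 0.23, 0.59, 0.31} → fail.
Pro (methods 1·2): 0.48 vs {0.57, 0.19, 0.71, 0.43, 0.59, 0.31} → fail.
4 of 4 fail.

4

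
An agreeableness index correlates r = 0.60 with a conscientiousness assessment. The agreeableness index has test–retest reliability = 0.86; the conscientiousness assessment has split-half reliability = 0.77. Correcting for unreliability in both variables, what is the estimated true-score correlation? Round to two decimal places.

r_true = r_obs / √(r_xx · r_yy) = 0.60 / √(0.86 × 0.77) = 0.60 / √0.6622 = 0.60 / 0.8138 ≈ 0.74.

0.74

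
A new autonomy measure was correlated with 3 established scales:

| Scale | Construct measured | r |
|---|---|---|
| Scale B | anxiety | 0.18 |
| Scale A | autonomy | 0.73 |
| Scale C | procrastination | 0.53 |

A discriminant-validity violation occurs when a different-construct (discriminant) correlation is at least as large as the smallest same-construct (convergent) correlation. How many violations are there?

Convergent (same construct = autonomy): Scale A.
Smallest convergent = 0.73. Discriminant values: 0.18, 0.53; count ≥ 0.73 → 0.

0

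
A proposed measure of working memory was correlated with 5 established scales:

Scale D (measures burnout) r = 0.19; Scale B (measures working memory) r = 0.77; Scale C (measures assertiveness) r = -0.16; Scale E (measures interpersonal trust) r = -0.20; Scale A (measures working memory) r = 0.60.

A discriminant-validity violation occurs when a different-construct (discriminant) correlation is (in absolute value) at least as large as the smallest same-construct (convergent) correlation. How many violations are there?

0

Convergent (same construct = working memory): Scale B, Scale A.
Smallest convergent = 0.60. Discriminant |r|: 0.19, 0.16, 0.20; count ≥ 0.60 → 0.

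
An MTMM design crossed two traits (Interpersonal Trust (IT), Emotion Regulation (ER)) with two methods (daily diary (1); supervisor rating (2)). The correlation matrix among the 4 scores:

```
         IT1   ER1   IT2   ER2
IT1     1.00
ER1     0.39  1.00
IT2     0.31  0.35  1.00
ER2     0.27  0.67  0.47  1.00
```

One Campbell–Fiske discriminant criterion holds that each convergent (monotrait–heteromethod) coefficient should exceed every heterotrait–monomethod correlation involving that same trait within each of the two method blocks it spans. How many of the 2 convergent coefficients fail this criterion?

Each convergent coefficient versus the relevant comparison correlations:
IT (methods 1·2): 0.31 vs {0.39, 0.47} → fail.
ER (methods 1·2): 0.67 vs {0.39, 0.47} → pass.
1 of 2 fail.

1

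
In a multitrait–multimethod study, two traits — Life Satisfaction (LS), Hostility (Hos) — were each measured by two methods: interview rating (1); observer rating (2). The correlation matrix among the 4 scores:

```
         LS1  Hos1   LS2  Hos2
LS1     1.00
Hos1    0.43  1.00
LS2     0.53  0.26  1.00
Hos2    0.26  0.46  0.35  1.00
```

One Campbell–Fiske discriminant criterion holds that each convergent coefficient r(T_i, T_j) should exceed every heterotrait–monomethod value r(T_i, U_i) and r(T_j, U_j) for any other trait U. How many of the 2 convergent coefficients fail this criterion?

Checking each validity diagonal entry against its comparison values:
LS (methods 1·2): 0.53 vs {0.43, 0.35} → pass.
Hos (methods 1·2): 0.46 vs {0.43, 0.35} → pass.
0 of 2 fail.

0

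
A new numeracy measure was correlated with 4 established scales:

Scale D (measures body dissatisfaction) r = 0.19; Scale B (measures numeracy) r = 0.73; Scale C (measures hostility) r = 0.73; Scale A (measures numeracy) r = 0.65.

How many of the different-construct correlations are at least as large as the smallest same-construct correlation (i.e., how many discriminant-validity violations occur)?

Convergent (same construct = numeracy): Scale B, Scale A.
Smallest convergent = 0.65. Discriminant values: 0.19, 0.73; count ≥ 0.65 → 1.

1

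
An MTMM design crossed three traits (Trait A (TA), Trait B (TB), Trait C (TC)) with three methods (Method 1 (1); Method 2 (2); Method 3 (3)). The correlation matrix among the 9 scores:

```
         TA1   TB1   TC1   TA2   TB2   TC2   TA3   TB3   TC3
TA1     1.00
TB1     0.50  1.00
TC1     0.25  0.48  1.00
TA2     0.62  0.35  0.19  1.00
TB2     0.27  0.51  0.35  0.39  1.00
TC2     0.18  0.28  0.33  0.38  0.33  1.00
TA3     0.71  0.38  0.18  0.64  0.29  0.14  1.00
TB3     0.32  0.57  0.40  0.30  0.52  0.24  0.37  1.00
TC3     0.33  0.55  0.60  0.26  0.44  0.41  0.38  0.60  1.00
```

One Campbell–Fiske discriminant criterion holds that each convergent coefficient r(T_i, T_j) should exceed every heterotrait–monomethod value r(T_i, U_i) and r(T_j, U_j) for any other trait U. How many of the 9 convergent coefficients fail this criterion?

Each convergent coefficient versus the relevant comparison correlations:
TA (methods 1·2): 0.62 vs {0.50, 0.39, 0.25, 0.38} → pass.
TA (methods 1·3): 0.71 vs {0.50, 0.37, 0.25, 0.38} → pass.
TA (methods 2·3): 0.64 vs {0.39, 0.37, 0.38, 0.38} → pass.
TB (methods 1·2): 0.51 vs {0.50, 0.39, 0.48, 0.33} → pass.
TB (methods 1·3): 0.57 vs {0.50, 0.37, 0.48, 0.60} → fail.
TB (methods 2·3): 0.52 vs {0.39, 0.37, 0.33, 0.60} → fail.
TC (methods 1·2): 0.33 vs {0.25, 0.38, 0.48, 0.33} → fail.
TC (methods 1·3): 0.60 vs {0.25, 0.38, 0.48, 0.60} → fail.
TC (methods 2·3): 0.41 vs {0.38, 0.38, 0.33, 0.60} → fail.
5 of 9 fail.

5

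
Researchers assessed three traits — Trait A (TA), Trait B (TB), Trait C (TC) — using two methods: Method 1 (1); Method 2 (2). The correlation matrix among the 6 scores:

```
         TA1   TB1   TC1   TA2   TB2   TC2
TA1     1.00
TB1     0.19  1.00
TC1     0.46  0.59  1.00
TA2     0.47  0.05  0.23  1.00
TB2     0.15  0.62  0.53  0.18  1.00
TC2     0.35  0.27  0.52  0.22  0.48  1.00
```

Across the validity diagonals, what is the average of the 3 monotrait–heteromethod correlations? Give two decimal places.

Convergent values: 0.47, 0.62, 0.52; mean = 1.61/3 = 0.54.

0.54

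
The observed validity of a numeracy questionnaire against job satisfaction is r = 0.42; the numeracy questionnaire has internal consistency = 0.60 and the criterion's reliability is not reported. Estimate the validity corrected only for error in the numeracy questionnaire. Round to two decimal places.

0.54

Single correction: r_c = r_obs / √r_xx = 0.42 / √0.60 = 0.42 / 0.7746 ≈ 0.54.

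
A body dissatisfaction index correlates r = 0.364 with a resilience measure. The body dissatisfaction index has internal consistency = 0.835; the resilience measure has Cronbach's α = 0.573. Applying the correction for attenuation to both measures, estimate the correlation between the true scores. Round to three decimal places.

0.526

r_true = r_obs / √(r_xx · r_yy) = 0.364 / √(0.835 × 0.573) = 0.364 / √0.478455 = 0.364 / 0.6917 ≈ 0.526.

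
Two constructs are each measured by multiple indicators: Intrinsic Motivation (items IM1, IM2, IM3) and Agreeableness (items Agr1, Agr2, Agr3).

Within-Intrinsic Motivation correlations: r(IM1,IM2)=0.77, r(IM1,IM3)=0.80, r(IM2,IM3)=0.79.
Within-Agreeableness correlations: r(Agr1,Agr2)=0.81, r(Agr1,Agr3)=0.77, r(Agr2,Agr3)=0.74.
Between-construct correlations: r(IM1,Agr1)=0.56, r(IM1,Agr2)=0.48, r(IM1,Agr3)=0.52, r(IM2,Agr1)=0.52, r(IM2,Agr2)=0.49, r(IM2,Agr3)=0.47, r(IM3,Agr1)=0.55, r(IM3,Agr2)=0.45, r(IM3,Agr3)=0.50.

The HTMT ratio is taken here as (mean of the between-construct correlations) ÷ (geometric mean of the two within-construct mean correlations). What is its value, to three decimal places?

Between-construct mean = 4.54/9 = 0.5044.
Mean within-IM = 2.36/3 = 0.7867; mean within-Agr = 2.32/3 = 0.7733.
Geometric mean = √(0.7867 × 0.7733) = 0.7800.
HTMT = 0.5044 / 0.7800 = 0.647.

0.647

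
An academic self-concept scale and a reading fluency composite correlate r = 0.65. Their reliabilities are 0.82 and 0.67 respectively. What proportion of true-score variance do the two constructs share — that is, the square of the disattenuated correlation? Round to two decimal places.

Disattenuated r = 0.65 / √(0.82 × 0.67) = 0.65 / 0.7412 = 0.8770.
Shared true-score variance = 0.8770² = 0.7691 ≈ 0.77.

0.77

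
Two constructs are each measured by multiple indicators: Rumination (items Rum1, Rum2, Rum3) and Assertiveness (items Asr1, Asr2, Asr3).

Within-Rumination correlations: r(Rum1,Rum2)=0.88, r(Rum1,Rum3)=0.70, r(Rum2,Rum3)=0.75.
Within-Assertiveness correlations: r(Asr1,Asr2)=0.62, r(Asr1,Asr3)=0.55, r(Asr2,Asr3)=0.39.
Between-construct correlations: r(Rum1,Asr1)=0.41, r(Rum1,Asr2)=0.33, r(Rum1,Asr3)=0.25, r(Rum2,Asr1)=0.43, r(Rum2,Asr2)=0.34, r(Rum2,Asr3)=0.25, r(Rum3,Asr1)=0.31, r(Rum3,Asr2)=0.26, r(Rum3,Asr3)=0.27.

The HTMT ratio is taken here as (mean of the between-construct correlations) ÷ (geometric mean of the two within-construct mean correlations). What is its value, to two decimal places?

0.50

Mean between = 2.85/9 = 0.3167.
Mean within-Rum = 2.33/3 = 0.7767; mean within-Asr = 1.56/3 = 0.5200.
Geometric mean = √(0.7767 × 0.5200) = 0.6355.
HTMT = 0.3167 / 0.6355 = 0.50.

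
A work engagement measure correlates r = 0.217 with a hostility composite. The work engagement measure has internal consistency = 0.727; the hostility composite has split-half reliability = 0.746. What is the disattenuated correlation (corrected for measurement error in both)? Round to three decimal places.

r_true = r_obs / √(r_xx · r_yy) = 0.217 / √(0.727 × 0.746) = 0.217 / √0.542342 = 0.217 / 0.7364 ≈ 0.295.

0.295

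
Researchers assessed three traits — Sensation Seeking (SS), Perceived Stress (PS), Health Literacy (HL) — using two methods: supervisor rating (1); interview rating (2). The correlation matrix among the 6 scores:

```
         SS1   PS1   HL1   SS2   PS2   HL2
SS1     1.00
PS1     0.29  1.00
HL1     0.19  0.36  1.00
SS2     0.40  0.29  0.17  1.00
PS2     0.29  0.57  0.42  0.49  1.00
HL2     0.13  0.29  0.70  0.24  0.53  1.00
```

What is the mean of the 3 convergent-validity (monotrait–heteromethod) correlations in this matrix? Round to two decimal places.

Convergent values: 0.40, 0.57, 0.70; mean = 1.67/3 = 0.56.

0.56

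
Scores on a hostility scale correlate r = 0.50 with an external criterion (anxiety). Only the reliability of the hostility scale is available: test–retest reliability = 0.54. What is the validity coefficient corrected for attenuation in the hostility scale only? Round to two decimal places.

Single correction: r_c = r_obs / √r_xx = 0.50 / √0.54 = 0.50 / 0.7348 ≈ 0.68.

0.68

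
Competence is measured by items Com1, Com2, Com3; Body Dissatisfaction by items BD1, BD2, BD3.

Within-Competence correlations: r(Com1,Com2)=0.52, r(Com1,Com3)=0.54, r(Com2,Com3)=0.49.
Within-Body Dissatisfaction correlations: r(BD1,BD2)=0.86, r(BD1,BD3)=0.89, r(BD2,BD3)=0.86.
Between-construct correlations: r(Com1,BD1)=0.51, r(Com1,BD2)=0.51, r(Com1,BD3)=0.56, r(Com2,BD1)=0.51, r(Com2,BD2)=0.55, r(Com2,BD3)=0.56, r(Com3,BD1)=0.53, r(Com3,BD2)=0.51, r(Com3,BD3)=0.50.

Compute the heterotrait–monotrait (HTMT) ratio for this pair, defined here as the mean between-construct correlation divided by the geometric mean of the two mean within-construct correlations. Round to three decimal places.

0.786

Mean heterotrait r = 4.74/9 = 0.5267.
Mean within-Com = 1.55/3 = 0.5167; mean within-BD = 2.61/3 = 0.8700.
Geometric mean = √(0.5167 × 0.8700) = 0.6705.
HTMT = 0.5267 / 0.6705 = 0.786.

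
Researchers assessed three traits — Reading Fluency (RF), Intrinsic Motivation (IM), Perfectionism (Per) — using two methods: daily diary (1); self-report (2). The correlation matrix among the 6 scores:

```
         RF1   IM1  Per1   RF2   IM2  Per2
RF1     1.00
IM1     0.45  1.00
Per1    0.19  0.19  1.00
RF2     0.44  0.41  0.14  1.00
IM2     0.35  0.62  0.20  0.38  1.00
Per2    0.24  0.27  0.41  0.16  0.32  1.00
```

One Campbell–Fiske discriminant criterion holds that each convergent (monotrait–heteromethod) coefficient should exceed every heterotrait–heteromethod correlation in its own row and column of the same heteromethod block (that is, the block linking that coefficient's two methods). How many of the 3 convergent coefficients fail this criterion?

0

Each convergent coefficient versus the relevant comparison correlations:
RF (methods 1·2): 0.44 vs {0.35, 0.41, 0.24, 0.14} → pass.
IM (methods 1·2): 0.62 vs {0.41, 0.35, 0.27, 0.20} → pass.
Per (methods 1·2): 0.41 vs {0.14, 0.24, 0.20, 0.27} → pass.
0 of 3 fail.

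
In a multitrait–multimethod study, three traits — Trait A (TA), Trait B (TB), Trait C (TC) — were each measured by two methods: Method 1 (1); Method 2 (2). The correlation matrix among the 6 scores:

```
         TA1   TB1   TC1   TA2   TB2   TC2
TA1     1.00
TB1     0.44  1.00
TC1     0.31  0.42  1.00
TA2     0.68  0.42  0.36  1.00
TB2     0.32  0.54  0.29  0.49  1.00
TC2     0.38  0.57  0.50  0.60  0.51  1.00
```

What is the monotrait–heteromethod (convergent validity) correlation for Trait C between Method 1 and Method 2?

0.50

Same trait (TC), different methods: r(TC1, TC2) = 0.50.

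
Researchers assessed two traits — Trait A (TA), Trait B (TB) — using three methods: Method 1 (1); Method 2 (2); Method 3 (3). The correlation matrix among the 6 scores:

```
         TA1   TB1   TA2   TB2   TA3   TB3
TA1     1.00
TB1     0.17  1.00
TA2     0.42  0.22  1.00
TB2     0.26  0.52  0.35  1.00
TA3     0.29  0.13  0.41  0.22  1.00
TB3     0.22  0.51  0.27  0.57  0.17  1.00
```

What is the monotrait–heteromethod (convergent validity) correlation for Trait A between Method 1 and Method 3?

0.29

Same trait (TA), different methods: r(TA1, TA3) = 0.29.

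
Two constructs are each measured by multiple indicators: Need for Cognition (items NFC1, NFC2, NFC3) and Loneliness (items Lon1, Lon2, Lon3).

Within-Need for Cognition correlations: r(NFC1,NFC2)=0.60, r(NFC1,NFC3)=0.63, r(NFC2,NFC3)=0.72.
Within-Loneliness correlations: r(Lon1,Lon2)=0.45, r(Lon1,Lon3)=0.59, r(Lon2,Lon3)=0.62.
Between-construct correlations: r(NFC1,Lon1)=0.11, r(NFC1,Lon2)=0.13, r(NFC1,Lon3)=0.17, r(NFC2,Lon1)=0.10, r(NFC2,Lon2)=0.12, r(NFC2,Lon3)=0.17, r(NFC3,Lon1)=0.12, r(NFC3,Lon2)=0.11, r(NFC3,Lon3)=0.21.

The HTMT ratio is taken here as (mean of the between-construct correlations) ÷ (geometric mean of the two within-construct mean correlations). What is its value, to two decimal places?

Mean heterotrait r = 1.24/9 = 0.1378.
Mean within-NFC = 1.95/3 = 0.6500; mean within-Lon = 1.66/3 = 0.5533.
Geometric mean = √(0.6500 × 0.5533) = 0.5997.
HTMT = 0.1378 / 0.5997 = 0.23.

0.23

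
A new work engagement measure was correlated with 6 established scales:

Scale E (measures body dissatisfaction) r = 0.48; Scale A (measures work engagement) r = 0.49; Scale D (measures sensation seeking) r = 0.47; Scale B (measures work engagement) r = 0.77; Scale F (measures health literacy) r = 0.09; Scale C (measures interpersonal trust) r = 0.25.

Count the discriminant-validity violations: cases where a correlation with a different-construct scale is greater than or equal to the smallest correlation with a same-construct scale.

0

Convergent (same construct = work engagement): Scale A, Scale B.
Smallest convergent = 0.49. Discriminant values: 0.48, 0.47, 0.09, 0.25; count ≥ 0.49 → 0.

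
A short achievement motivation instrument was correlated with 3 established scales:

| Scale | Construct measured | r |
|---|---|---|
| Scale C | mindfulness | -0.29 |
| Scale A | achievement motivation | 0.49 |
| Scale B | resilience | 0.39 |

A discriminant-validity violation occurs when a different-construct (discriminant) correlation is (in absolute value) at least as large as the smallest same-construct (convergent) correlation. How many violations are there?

0

Convergent (same construct = achievement motivation): Scale A.
Smallest convergent = 0.49. Discriminant |r|: 0.29, 0.39; count ≥ 0.49 → 0.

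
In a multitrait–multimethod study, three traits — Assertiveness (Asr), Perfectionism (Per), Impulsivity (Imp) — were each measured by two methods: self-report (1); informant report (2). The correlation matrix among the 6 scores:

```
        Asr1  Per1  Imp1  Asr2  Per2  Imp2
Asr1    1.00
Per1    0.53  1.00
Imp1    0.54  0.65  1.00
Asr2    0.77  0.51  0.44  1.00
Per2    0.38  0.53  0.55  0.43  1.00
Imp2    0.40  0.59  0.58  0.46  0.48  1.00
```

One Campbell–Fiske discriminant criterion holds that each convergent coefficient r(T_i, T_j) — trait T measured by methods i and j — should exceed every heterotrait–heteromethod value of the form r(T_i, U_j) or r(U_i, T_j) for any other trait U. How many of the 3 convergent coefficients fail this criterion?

Convergent coefficients and their comparison sets:
Asr (methods 1·2): 0.77 vs {0.38, 0.51, 0.40, 0.44} → pass.
Per (methods 1·2): 0.53 vs {0.51, 0.38, 0.59, 0.55} → fail.
Imp (methods 1·2): 0.58 vs {0.44, 0.40, 0.55, 0.59} → fail.
2 of 3 fail.

2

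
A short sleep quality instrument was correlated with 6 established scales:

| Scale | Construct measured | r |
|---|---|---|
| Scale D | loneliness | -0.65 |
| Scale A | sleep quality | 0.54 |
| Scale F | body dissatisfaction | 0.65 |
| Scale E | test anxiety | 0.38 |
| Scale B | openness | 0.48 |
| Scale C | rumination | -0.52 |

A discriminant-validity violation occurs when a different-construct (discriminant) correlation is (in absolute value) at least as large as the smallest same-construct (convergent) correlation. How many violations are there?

2

Convergent (same construct = sleep quality): Scale A.
Smallest convergent = 0.54. Discriminant |r|: 0.65, 0.65, 0.38, 0.48, 0.52; count ≥ 0.54 → 2.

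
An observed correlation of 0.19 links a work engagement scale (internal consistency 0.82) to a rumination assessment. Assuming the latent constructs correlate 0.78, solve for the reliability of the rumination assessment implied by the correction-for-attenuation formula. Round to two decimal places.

r_true = r_obs / √(r_xx · r_yy) ⇒ 0.78 = 0.19 / √(0.82 · r_yy).
√(0.82 · r_yy) = 0.19 / 0.78 = 0.2436; 0.82 · r_yy = 0.0593; r_yy = 0.0593 / 0.82 ≈ 0.07.

0.07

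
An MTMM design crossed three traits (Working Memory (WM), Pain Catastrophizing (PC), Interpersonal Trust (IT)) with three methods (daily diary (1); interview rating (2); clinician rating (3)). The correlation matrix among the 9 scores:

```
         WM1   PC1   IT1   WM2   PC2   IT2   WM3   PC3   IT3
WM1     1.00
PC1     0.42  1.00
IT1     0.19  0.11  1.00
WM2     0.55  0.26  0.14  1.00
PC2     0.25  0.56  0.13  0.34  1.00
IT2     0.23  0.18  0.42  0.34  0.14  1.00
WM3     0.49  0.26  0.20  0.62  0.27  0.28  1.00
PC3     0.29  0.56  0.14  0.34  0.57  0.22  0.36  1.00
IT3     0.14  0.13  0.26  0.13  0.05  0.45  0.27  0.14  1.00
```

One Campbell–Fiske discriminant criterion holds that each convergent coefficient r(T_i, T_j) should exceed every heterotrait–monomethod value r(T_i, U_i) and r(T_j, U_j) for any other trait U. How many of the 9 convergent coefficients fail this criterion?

1

Each convergent coefficient versus the relevant comparison correlations:
WM (methods 1·2): 0.55 vs {0.42, 0.34, 0.19, 0.34} → pass.
WM (methods 1·3): 0.49 vs {0.42, 0.36, 0.19, 0.27} → pass.
WM (methods 2·3): 0.62 vs {0.34, 0.36, 0.34, 0.27} → pass.
PC (methods 1·2): 0.56 vs {0.42, 0.34, 0.11, 0.14} → pass.
PC (methods 1·3): 0.56 vs {0.42, 0.36, 0.11, 0.14} → pass.
PC (methods 2·3): 0.57 vs {0.34, 0.36, 0.14, 0.14} → pass.
IT (methods 1·2): 0.42 vs {0.19, 0.34, 0.11, 0.14} → pass.
IT (methods 1·3): 0.26 vs {0.19, 0.27, 0.11, 0.14} → fail.
IT (methods 2·3): 0.45 vs {0.34, 0.27, 0.14, 0.14} → pass.
1 of 9 fail.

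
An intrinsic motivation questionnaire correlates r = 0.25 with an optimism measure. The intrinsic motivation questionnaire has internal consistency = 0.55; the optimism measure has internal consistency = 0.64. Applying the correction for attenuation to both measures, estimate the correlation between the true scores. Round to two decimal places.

r_true = r_obs / √(r_xx · r_yy) = 0.25 / √(0.55 × 0.64) = 0.25 / √0.3520 = 0.25 / 0.5933 ≈ 0.42.

0.42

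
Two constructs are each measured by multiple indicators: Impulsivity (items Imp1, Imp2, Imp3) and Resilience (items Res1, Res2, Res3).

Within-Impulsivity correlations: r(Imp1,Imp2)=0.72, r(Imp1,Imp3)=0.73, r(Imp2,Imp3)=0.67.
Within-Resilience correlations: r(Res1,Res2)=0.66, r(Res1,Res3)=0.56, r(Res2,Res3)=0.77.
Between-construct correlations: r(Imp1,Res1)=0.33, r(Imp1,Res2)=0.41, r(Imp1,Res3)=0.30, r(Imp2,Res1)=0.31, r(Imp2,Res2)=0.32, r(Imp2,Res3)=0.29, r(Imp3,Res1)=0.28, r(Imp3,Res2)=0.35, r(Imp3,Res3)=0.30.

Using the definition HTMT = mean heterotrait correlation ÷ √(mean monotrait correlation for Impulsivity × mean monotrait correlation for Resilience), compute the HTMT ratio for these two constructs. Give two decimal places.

Mean heterotrait r = 2.89/9 = 0.3211.
Mean within-Imp = 2.12/3 = 0.7067; mean within-Res = 1.99/3 = 0.6633.
Geometric mean = √(0.7067 × 0.6633) = 0.6847.
HTMT = 0.3211 / 0.6847 = 0.47.

0.47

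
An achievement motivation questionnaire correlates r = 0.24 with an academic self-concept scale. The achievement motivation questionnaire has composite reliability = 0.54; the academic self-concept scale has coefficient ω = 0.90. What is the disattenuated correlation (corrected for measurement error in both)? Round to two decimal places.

0.34

r_true = r_obs / √(r_xx · r_yy) = 0.24 / √(0.54 × 0.90) = 0.24 / √0.4860 = 0.24 / 0.6971 ≈ 0.34.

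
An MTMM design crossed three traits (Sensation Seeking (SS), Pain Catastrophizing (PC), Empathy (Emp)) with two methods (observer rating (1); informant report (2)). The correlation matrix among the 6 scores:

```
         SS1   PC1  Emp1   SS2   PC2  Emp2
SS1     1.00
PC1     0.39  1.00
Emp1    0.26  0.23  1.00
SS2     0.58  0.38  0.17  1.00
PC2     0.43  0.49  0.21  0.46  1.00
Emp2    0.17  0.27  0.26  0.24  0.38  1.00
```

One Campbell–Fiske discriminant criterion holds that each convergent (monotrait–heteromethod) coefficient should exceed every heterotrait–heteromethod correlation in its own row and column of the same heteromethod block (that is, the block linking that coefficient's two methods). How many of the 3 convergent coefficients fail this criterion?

Convergent coefficients and their comparison sets:
SS (methods 1·2): 0.58 vs {0.43, 0.38, 0.17, 0.17} → pass.
PC (methods 1·2): 0.49 vs {0.38, 0.43, 0.27, 0.21} → pass.
Emp (methods 1·2): 0.26 vs {0.17, 0.17, 0.21, 0.27} → fail.
1 of 3 fail.

1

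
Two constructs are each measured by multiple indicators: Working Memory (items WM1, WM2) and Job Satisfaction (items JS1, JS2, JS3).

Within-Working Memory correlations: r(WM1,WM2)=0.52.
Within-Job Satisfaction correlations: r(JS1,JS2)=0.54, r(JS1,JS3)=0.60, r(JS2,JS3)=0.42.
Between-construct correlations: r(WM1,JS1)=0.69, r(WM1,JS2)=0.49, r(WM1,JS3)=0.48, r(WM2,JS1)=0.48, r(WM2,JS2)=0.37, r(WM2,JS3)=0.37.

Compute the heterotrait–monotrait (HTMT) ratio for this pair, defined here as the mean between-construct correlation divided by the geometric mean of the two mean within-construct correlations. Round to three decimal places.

0.923

Mean heterotrait r = 2.88/6 = 0.4800.
Mean within-WM = 0.52/1 = 0.5200; mean within-JS = 1.56/3 = 0.5200.
Geometric mean = √(0.5200 × 0.5200) = 0.5200.
HTMT = 0.4800 / 0.5200 = 0.923.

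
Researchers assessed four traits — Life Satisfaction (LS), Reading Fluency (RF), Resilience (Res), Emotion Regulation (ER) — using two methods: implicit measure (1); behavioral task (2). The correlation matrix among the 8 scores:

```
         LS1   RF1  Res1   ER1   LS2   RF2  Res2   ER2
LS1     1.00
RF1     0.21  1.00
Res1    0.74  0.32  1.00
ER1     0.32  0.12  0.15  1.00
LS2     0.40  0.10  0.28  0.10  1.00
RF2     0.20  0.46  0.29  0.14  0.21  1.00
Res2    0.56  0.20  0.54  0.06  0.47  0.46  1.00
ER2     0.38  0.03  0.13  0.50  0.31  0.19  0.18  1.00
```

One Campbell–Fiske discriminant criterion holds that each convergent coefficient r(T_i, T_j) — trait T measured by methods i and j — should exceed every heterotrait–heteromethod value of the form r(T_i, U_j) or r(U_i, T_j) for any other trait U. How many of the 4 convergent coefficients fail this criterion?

2

Checking each validity diagonal entry against its comparison values:
LS (methods 1·2): 0.40 vs {0.20, 0.10, 0.56, 0.28, 0.38, 0.10} → fail.
RF (methods 1·2): 0.46 vs {0.10, 0.20, 0.20, 0.29, 0.03, 0.14} → pass.
Res (methods 1·2): 0.54 vs {0.28, 0.56, 0.29, 0.20, 0.13, 0.06} → fail.
ER (methods 1·2): 0.50 vs {0.10, 0.38, 0.14, 0.03, 0.06, 0.13} → pass.
2 of 4 fail.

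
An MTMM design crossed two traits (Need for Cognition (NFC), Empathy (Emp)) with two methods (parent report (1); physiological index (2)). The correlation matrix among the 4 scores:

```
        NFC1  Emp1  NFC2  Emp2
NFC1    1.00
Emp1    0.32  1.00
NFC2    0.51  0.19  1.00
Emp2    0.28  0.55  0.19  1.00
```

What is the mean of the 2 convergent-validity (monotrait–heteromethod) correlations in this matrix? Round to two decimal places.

0.53

Convergent values: 0.51, 0.55; mean = 1.06/2 = 0.53.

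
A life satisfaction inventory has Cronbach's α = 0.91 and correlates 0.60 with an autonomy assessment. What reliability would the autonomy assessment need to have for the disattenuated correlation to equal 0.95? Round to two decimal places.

r_true = r_obs / √(r_xx · r_yy) ⇒ 0.95 = 0.60 / √(0.91 · r_yy).
√(0.91 · r_yy) = 0.60 / 0.95 = 0.6316; 0.91 · r_yy = 0.3989; r_yy = 0.3989 / 0.91 ≈ 0.44.

0.44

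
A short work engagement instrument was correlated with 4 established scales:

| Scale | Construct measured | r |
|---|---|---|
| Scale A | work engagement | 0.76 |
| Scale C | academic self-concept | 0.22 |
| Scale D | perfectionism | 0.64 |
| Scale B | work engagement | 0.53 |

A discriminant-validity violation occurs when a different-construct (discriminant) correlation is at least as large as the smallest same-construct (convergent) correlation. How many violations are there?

1

Convergent (same construct = work engagement): Scale A, Scale B.
Smallest convergent = 0.53. Discriminant values: 0.22, 0.64; count ≥ 0.53 → 1.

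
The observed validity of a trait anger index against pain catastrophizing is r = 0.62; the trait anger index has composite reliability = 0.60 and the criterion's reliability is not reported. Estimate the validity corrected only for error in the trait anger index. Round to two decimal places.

0.80

Single correction: r_c = r_obs / √r_xx = 0.62 / √0.60 = 0.62 / 0.7746 ≈ 0.80.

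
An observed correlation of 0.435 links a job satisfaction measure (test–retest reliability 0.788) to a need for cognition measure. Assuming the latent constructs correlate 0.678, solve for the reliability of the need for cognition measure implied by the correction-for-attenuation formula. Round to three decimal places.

r_true = r_obs / √(r_xx · r_yy) ⇒ 0.678 = 0.435 / √(0.788 · r_yy).
√(0.788 · r_yy) = 0.435 / 0.678 = 0.6416; 0.788 · r_yy = 0.4117; r_yy = 0.4117 / 0.788 ≈ 0.522.

0.522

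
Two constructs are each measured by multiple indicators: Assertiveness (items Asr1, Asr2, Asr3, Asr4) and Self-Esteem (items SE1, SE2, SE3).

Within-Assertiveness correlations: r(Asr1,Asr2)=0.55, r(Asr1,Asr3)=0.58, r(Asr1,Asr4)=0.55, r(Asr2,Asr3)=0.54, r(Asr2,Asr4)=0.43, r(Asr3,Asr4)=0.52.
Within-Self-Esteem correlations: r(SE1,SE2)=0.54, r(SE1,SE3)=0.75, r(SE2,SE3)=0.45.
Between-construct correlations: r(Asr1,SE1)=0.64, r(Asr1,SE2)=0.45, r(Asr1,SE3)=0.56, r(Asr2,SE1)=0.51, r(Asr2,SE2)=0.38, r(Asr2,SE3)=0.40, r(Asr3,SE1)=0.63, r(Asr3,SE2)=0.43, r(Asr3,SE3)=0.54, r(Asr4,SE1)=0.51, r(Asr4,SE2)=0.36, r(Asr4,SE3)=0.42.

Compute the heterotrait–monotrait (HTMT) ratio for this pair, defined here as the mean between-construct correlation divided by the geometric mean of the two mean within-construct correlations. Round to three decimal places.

Mean heterotrait r = 5.83/12 = 0.4858.
Mean within-Asr = 3.17/6 = 0.5283; mean within-SE = 1.74/3 = 0.5800.
Geometric mean = √(0.5283 × 0.5800) = 0.5535.
HTMT = 0.4858 / 0.5535 = 0.878.

0.878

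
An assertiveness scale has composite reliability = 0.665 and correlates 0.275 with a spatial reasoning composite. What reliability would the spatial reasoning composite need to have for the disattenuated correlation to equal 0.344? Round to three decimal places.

0.961

r_true = r_obs / √(r_xx · r_yy) ⇒ 0.344 = 0.275 / √(0.665 · r_yy).
√(0.665 · r_yy) = 0.275 / 0.344 = 0.7994; 0.665 · r_yy = 0.6390; r_yy = 0.6390 / 0.665 ≈ 0.961.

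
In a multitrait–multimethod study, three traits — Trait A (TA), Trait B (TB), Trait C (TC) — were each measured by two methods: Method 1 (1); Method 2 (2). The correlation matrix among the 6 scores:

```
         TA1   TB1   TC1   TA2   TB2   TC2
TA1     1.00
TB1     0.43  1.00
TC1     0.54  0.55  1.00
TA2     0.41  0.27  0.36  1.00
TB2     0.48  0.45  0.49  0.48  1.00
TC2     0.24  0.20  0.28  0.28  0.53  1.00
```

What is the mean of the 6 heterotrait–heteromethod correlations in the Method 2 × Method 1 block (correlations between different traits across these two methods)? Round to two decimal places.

HTHM values (method 2 × method 1): 0.27, 0.36, 0.48, 0.49, 0.24, 0.20; mean = 2.04/6 = 0.34.

0.34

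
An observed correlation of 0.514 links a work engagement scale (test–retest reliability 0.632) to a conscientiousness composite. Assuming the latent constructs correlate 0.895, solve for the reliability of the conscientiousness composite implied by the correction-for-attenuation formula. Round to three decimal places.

r_true = r_obs / √(r_xx · r_yy) ⇒ 0.895 = 0.514 / √(0.632 · r_yy).
√(0.632 · r_yy) = 0.514 / 0.895 = 0.5743; 0.632 · r_yy = 0.3298; r_yy = 0.3298 / 0.632 ≈ 0.522.

0.522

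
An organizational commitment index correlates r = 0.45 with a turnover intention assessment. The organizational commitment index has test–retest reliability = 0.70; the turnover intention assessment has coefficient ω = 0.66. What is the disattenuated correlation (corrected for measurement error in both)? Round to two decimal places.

r_true = r_obs / √(r_xx · r_yy) = 0.45 / √(0.70 × 0.66) = 0.45 / √0.4620 = 0.45 / 0.6797 ≈ 0.66.

0.66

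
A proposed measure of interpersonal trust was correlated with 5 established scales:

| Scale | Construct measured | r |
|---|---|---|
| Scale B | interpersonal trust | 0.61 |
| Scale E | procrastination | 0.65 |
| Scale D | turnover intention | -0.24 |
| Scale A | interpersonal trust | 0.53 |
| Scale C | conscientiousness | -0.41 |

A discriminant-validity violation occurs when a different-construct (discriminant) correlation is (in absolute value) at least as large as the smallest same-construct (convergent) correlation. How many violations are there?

1

Convergent (same construct = interpersonal trust): Scale B, Scale A.
Smallest convergent = 0.53. Discriminant |r|: 0.65, 0.24, 0.41; count ≥ 0.53 → 1.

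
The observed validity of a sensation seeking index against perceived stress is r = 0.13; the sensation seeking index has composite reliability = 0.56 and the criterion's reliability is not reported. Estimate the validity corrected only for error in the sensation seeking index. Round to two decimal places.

Single correction: r_c = r_obs / √r_xx = 0.13 / √0.56 = 0.13 / 0.7483 ≈ 0.17.

0.17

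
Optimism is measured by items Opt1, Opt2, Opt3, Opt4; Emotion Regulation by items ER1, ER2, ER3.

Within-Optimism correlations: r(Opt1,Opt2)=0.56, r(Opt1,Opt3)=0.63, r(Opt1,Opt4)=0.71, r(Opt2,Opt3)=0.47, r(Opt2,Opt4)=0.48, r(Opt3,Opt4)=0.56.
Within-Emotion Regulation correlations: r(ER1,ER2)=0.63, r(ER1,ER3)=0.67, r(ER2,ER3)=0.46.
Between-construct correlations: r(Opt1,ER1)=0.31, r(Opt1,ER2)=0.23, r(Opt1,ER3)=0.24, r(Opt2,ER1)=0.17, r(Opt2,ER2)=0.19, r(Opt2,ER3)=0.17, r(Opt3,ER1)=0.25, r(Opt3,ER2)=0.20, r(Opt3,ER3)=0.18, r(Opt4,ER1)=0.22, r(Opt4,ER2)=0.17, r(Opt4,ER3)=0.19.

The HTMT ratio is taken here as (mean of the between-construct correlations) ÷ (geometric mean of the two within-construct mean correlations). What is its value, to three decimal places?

0.364

Between-construct mean = 2.52/12 = 0.2100.
Mean within-Opt = 3.41/6 = 0.5683; mean within-ER = 1.76/3 = 0.5867.
Geometric mean = √(0.5683 × 0.5867) = 0.5774.
HTMT = 0.2100 / 0.5774 = 0.364.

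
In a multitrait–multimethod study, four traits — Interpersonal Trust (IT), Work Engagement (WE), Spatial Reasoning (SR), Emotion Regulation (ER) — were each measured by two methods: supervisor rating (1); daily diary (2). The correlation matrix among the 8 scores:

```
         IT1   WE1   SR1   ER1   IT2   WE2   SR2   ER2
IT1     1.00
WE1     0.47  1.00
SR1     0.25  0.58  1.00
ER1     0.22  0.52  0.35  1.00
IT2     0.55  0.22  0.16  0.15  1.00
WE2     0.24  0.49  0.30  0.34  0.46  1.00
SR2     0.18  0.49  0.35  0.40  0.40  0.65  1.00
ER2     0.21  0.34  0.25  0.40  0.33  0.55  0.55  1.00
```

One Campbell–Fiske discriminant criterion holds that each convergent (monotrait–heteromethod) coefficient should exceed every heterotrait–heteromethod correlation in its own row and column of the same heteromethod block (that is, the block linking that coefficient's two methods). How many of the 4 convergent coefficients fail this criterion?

3

Convergent coefficients and their comparison sets:
IT (methods 1·2): 0.55 vs {0.24, 0.22, 0.18, 0.16, 0.21, 0.15} → pass.
WE (methods 1·2): 0.49 vs {0.22, 0.24, 0.49, 0.30, 0.34, 0.34} → fail.
SR (methods 1·2): 0.35 vs {0.16, 0.18, 0.30, 0.49, 0.25, 0.40} → fail.
ER (methods 1·2): 0.40 vs {0.15, 0.21, 0.34, 0.34, 0.40, 0.25} → fail.
3 of 4 fail.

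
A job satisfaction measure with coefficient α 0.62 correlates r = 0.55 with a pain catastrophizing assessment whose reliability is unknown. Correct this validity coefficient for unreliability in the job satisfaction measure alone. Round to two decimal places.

0.70

Single correction: r_c = r_obs / √r_xx = 0.55 / √0.62 = 0.55 / 0.7874 ≈ 0.70.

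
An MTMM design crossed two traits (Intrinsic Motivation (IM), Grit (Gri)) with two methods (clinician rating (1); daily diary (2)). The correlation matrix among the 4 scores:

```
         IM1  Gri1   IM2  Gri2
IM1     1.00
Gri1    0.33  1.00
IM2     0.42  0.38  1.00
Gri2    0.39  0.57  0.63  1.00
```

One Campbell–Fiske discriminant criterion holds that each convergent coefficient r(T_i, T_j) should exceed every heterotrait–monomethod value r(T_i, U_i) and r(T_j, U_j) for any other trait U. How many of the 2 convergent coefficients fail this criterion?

Convergent coefficients and their comparison sets:
IM (methods 1·2): 0.42 vs {0.33, 0.63} → fail.
Gri (methods 1·2): 0.57 vs {0.33, 0.63} → fail.
2 of 2 fail.

2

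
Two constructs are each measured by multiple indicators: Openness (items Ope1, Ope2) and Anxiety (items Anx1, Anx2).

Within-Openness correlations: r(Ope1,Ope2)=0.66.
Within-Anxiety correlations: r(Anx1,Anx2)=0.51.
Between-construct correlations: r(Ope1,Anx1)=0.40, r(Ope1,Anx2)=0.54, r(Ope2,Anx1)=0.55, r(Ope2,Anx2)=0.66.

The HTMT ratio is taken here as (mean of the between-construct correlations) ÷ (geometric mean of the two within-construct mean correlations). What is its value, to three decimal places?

0.926

Between-construct mean = 2.15/4 = 0.5375.
Mean within-Ope = 0.66/1 = 0.6600; mean within-Anx = 0.51/1 = 0.5100.
Geometric mean = √(0.6600 × 0.5100) = 0.5802.
HTMT = 0.5375 / 0.5802 = 0.926.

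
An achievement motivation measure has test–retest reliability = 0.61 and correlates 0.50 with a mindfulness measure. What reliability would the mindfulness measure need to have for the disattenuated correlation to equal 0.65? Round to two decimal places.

0.97

r_true = r_obs / √(r_xx · r_yy) ⇒ 0.65 = 0.50 / √(0.61 · r_yy).
√(0.61 · r_yy) = 0.50 / 0.65 = 0.7692; 0.61 · r_yy = 0.5917; r_yy = 0.5917 / 0.61 ≈ 0.97.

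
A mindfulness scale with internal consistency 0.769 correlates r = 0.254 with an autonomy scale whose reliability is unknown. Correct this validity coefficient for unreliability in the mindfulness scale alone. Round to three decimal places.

Single correction: r_c = r_obs / √r_xx = 0.254 / √0.769 = 0.254 / 0.8769 ≈ 0.290.

0.290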